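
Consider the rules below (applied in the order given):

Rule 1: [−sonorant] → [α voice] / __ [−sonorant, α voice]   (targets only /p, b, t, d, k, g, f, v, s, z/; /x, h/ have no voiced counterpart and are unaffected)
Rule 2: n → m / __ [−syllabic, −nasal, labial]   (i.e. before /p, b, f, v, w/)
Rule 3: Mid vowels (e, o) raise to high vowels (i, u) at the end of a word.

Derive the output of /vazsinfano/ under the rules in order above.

Rule 1 (regressive voicing assimilation): /z/ precedes the voiceless obstruent /s/, so it devoices to [s] by assimilation. /vazsinfano/ → vassinfano.
Rule 2 (nasal place assimilation): /n/ precedes the labial consonant /f/, so it assimilates in place to [m]. /vassinfano/ → vassimfano.
Rule 3 (final vowel raising): /o/ is a mid vowel in word-final position, so it raises to [u]. /vassimfano/ → vassimfanu.

vassimfanu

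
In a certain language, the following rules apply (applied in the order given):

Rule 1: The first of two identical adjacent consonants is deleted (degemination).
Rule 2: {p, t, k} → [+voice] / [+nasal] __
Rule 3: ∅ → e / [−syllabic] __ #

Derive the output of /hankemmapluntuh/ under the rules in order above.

Rule 1 (degemination): /mm/ is a geminate; the first /m/ deletes. /hankemmapluntuh/ → hankemapluntuh.
Rule 2 (post-nasal voicing): /k/ is a voiceless stop immediately after the nasal /n/, so it voices to [g]. /t/ is a voiceless stop immediately after the nasal /n/, so it voices to [d]. /hankemapluntuh/ → hangemaplunduh.
Rule 3 (final e-epenthesis): the form ends in the consonant /h/, so [e] is inserted word-finally. /hangemaplunduh/ → hangemaplunduhe.

hangemaplunduhe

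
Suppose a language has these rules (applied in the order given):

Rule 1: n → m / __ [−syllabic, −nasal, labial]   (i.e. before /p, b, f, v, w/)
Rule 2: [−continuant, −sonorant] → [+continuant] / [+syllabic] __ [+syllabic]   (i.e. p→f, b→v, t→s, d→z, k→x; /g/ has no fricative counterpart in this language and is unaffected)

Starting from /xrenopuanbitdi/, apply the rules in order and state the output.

xrenofuambitdi

Rule 1 (nasal place assimilation): /n/ precedes the labial consonant /b/, so it assimilates in place to [m]. /xrenopuanbitdi/ → xrenopuambitdi.
Rule 2 (intervocalic spirantization): /p/ is a stop between vowels /o/ and /u/, so it spirantizes to the fricative [f]. /xrenopuambitdi/ → xrenofuambitdi.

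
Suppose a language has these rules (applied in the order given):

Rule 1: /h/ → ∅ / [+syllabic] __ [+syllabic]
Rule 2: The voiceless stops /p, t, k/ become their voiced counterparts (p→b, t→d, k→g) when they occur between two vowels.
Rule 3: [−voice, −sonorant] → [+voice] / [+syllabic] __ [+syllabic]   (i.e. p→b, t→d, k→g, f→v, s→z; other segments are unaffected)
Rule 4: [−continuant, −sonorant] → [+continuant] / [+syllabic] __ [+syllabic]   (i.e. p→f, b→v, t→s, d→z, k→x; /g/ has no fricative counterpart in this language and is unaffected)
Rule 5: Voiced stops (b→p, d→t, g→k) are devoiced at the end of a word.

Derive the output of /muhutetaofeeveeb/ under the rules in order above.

Rule 1 (intervocalic h-deletion): /h/ occurs between vowels /u/ and /u/, so it deletes. /muhutetaofeeveeb/ → muutetaofeeveeb.
Rule 2 (intervocalic voicing): /t/ is a voiceless stop between vowels /u/ and /e/, so it voices to [d]. /t/ is a voiceless stop between vowels /e/ and /a/, so it voices to [d]. /muutetaofeeveeb/ → muudedaofeeveeb.
Rule 3 (intervocalic voicing): /f/ is a voiceless obstruent between vowels /o/ and /e/, so it voices to [v]. /muudedaofeeveeb/ → muudedaoveeveeb.
Rule 4 (intervocalic spirantization): /d/ is a stop between vowels /u/ and /e/, so it spirantizes to the fricative [z]. /d/ is a stop between vowels /e/ and /a/, so it spirantizes to the fricative [z]. /muudedaoveeveeb/ → muuzezaoveeveeb.
Rule 5 (final devoicing): /b/ is a voiced stop in word-final position, so it devoices to [p]. /muuzezaoveeveeb/ → muuzezaoveeveep.

muuzezaoveeveep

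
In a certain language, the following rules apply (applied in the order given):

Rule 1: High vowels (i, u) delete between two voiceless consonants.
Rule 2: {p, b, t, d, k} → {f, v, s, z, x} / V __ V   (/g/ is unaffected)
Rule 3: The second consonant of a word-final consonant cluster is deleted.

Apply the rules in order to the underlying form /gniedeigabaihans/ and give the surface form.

gniezeigavaihan

Rule 1 (high vowel syncope): no segment meets the environment; /gniedeigabaihans/ is unchanged.
Rule 2 (intervocalic spirantization): /d/ is a stop between vowels /e/ and /e/, so it spirantizes to the fricative [z]. /b/ is a stop between vowels /a/ and /a/, so it spirantizes to the fricative [v]. /gniedeigabaihans/ → gniezeigavaihans.
Rule 3 (final cluster simplification): /s/ is the second consonant of a word-final cluster /ns/, so it deletes. /gniezeigavaihans/ → gniezeigavaihan.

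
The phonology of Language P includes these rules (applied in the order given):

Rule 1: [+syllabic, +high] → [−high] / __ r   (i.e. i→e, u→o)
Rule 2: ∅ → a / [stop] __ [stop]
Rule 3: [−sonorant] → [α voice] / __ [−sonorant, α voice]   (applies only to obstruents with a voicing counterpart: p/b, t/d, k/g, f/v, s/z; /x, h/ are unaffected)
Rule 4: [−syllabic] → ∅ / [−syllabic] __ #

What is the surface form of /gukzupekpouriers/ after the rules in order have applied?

Rule 1 (pre-rhotic lowering): /u/ is a high vowel immediately before /r/, so it lowers to [o]. /gukzupekpouriers/ → gukzupekpooriers.
Rule 2 (stop-cluster a-epenthesis): /k/ and /p/ form a stop–stop cluster, so [a] is inserted between them. /gukzupekpooriers/ → gukzupekapooriers.
Rule 3 (regressive voicing assimilation): /k/ precedes the voiced obstruent /z/, so it voices to [g] by assimilation. /gukzupekapooriers/ → gugzupekapooriers.
Rule 4 (final cluster simplification): /s/ is the second consonant of a word-final cluster /rs/, so it deletes. /gugzupekapooriers/ → gugzupekapoorier.

gugzupekapoorier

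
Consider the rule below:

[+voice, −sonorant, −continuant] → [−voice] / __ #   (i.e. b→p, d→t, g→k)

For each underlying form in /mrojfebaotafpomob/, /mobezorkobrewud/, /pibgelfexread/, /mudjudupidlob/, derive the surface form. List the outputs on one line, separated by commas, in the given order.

/mrojfebaotafpomob/: /b/ is a voiced stop in word-final position, so it devoices to [p]. → [mrojfebaotafpomop].
/mobezorkobrewud/: /d/ is a voiced stop in word-final position, so it devoices to [t]. → [mobezorkobrewut].
/pibgelfexread/: /d/ is a voiced stop in word-final position, so it devoices to [t]. → [pibgelfexreat].
/mudjudupidlob/: /b/ is a voiced stop in word-final position, so it devoices to [p]. → [mudjudupidlop].

mrojfebaotafpomop, mobezorkobrewut, pibgelfexreat, mudjudupidlop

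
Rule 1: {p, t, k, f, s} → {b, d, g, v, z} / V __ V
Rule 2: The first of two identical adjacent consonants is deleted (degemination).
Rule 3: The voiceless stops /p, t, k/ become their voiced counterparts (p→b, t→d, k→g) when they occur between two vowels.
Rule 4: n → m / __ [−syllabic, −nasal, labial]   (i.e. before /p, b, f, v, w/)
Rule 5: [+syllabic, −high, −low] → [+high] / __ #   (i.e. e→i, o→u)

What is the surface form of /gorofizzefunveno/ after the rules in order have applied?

Rule 1 (intervocalic voicing): /f/ is a voiceless obstruent between vowels /o/ and /i/, so it voices to [v]. /f/ is a voiceless obstruent between vowels /e/ and /u/, so it voices to [v]. /gorofizzefunveno/ → gorovizzevunveno.
Rule 2 (degemination): /zz/ is a geminate; the first /z/ deletes. /gorovizzevunveno/ → gorovizevunveno.
Rule 3 (intervocalic voicing): no segment meets the environment; /gorovizevunveno/ is unchanged.
Rule 4 (nasal place assimilation): /n/ precedes the labial consonant /v/, so it assimilates in place to [m]. /gorovizevunveno/ → gorovizevumveno.
Rule 5 (final vowel raising): /o/ is a mid vowel in word-final position, so it raises to [u]. /gorovizevumveno/ → gorovizevumvenu.

gorovizevumvenu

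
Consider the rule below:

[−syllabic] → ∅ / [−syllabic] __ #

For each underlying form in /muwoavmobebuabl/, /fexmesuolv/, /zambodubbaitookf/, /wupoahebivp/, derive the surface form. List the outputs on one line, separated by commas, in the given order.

muwoavmobebuab, fexmesuol, zambodubbaitook, wupoahebiv

/muwoavmobebuabl/: /l/ is the second consonant of a word-final cluster /bl/, so it deletes. → [muwoavmobebuab].
/fexmesuolv/: /v/ is the second consonant of a word-final cluster /lv/, so it deletes. → [fexmesuol].
/zambodubbaitookf/: /f/ is the second consonant of a word-final cluster /kf/, so it deletes. → [zambodubbaitook].
/wupoahebivp/: /p/ is the second consonant of a word-final cluster /vp/, so it deletes. → [wupoahebiv].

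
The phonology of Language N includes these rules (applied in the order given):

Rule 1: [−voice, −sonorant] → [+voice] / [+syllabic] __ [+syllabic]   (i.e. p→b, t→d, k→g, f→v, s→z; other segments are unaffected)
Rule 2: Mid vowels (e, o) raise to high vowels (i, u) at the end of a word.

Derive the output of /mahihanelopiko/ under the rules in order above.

Rule 1 (intervocalic voicing): /p/ is a voiceless obstruent between vowels /o/ and /i/, so it voices to [b]. /k/ is a voiceless obstruent between vowels /i/ and /o/, so it voices to [g]. /mahihanelopiko/ → mahihanelobigo.
Rule 2 (final vowel raising): /o/ is a mid vowel in word-final position, so it raises to [u]. /mahihanelobigo/ → mahihanelobigu.

mahihanelobigu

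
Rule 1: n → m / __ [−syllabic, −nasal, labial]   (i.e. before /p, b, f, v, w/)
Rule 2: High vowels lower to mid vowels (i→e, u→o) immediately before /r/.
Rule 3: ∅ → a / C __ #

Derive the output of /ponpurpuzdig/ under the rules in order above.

pomporpuzdiga

Rule 1 (nasal place assimilation): /n/ precedes the labial consonant /p/, so it assimilates in place to [m]. /ponpurpuzdig/ → pompurpuzdig.
Rule 2 (pre-rhotic lowering): /u/ is a high vowel immediately before /r/, so it lowers to [o]. /pompurpuzdig/ → pomporpuzdig.
Rule 3 (final a-epenthesis): the form ends in the consonant /g/, so [a] is inserted word-finally. /pomporpuzdig/ → pomporpuzdiga.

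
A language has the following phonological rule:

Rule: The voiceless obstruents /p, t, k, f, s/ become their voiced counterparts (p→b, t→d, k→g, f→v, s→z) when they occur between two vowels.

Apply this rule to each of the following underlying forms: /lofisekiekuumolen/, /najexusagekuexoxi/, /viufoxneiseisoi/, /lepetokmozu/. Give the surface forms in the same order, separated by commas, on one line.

/lofisekiekuumolen/: /f/ is a voiceless obstruent between vowels /o/ and /i/, so it voices to [v]. /s/ is a voiceless obstruent between vowels /i/ and /e/, so it voices to [z]. /k/ is a voiceless obstruent between vowels /e/ and /i/, so it voices to [g]. /k/ is a voiceless obstruent between vowels /e/ and /u/, so it voices to [g]. → [lovizegieguumolen].
/najexusagekuexoxi/: /s/ is a voiceless obstruent between vowels /u/ and /a/, so it voices to [z]. /k/ is a voiceless obstruent between vowels /e/ and /u/, so it voices to [g]. → [najexuzageguexoxi].
/viufoxneiseisoi/: /f/ is a voiceless obstruent between vowels /u/ and /o/, so it voices to [v]. /s/ is a voiceless obstruent between vowels /i/ and /e/, so it voices to [z]. /s/ is a voiceless obstruent between vowels /i/ and /o/, so it voices to [z]. → [viuvoxneizeizoi].
/lepetokmozu/: /p/ is a voiceless obstruent between vowels /e/ and /e/, so it voices to [b]. /t/ is a voiceless obstruent between vowels /e/ and /o/, so it voices to [d]. → [lebedokmozu].

lovizegieguumolen, najexuzageguexoxi, viuvoxneizeizoi, lebedokmozu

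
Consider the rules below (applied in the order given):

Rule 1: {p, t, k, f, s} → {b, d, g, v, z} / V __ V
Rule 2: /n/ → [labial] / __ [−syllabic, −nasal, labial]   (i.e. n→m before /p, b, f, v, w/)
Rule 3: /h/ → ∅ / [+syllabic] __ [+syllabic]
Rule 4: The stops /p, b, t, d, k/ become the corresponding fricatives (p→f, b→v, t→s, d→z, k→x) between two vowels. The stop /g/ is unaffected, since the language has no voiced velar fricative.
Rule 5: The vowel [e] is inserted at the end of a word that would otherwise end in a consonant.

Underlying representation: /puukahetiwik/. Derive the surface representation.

Rule 1 (intervocalic voicing): /k/ is a voiceless obstruent between vowels /u/ and /a/, so it voices to [g]. /t/ is a voiceless obstruent between vowels /e/ and /i/, so it voices to [d]. /puukahetiwik/ → puugahediwik.
Rule 2 (nasal place assimilation): no segment meets the environment; /puugahediwik/ is unchanged.
Rule 3 (intervocalic h-deletion): /h/ occurs between vowels /a/ and /e/, so it deletes. /puugahediwik/ → puugaediwik.
Rule 4 (intervocalic spirantization): /d/ is a stop between vowels /e/ and /i/, so it spirantizes to the fricative [z]. /puugaediwik/ → puugaeziwik.
Rule 5 (final e-epenthesis): the form ends in the consonant /k/, so [e] is inserted word-finally. /puugaeziwik/ → puugaeziwike.

puugaeziwike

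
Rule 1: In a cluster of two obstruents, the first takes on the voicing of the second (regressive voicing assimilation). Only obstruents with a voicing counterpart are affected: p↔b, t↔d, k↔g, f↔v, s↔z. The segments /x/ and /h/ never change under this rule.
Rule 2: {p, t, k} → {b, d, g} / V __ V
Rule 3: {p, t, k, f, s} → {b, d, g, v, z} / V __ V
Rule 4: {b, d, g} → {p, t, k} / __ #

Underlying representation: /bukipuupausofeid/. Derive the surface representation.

bugibuubauzoveit

Rule 1 (regressive voicing assimilation): no segment meets the environment; /bukipuupausofeid/ is unchanged.
Rule 2 (intervocalic voicing): /k/ is a voiceless stop between vowels /u/ and /i/, so it voices to [g]. /p/ is a voiceless stop between vowels /i/ and /u/, so it voices to [b]. /p/ is a voiceless stop between vowels /u/ and /a/, so it voices to [b]. /bukipuupausofeid/ → bugibuubausofeid.
Rule 3 (intervocalic voicing): /s/ is a voiceless obstruent between vowels /u/ and /o/, so it voices to [z]. /f/ is a voiceless obstruent between vowels /o/ and /e/, so it voices to [v]. /bugibuubausofeid/ → bugibuubauzoveid.
Rule 4 (final devoicing): /d/ is a voiced stop in word-final position, so it devoices to [t]. /bugibuubauzoveid/ → bugibuubauzoveit.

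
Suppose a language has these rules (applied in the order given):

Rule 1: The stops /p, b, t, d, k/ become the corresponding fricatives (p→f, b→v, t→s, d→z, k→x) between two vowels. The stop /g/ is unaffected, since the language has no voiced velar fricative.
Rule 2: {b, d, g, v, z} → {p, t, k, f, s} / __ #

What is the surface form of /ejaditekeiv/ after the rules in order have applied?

Rule 1 (intervocalic spirantization): /d/ is a stop between vowels /a/ and /i/, so it spirantizes to the fricative [z]. /t/ is a stop between vowels /i/ and /e/, so it spirantizes to the fricative [s]. /k/ is a stop between vowels /e/ and /e/, so it spirantizes to the fricative [x]. /ejaditekeiv/ → ejazisexeiv.
Rule 2 (final devoicing): /v/ is a voiced obstruent in word-final position, so it devoices to [f]. /ejazisexeiv/ → ejazisexeif.

ejazisexeif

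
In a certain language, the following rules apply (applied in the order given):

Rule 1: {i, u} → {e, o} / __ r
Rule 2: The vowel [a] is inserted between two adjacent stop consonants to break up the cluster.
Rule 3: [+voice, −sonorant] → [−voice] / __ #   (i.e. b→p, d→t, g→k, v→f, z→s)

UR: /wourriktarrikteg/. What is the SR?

Rule 1 (pre-rhotic lowering): /u/ is a high vowel immediately before /r/, so it lowers to [o]. /wourriktarrikteg/ → woorriktarrikteg.
Rule 2 (stop-cluster a-epenthesis): /k/ and /t/ form a stop–stop cluster, so [a] is inserted between them. /k/ and /t/ form a stop–stop cluster, so [a] is inserted between them. /woorriktarrikteg/ → woorrikatarrikateg.
Rule 3 (final devoicing): /g/ is a voiced obstruent in word-final position, so it devoices to [k]. /woorrikatarrikateg/ → woorrikatarrikatek.

woorrikatarrikatek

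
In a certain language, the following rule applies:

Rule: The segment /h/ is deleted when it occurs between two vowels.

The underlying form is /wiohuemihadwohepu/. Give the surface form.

/h/ occurs between vowels /o/ and /u/, so it deletes.
/h/ occurs between vowels /i/ and /a/, so it deletes.
/h/ occurs between vowels /o/ and /e/, so it deletes.
Surface form: [wiouemiadwoepu].

wiouemiadwoepu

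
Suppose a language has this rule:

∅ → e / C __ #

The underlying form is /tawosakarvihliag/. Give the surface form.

tawosakarvihliage

the form ends in the consonant /g/, so [e] is inserted word-finally.
Surface form: [tawosakarvihliage].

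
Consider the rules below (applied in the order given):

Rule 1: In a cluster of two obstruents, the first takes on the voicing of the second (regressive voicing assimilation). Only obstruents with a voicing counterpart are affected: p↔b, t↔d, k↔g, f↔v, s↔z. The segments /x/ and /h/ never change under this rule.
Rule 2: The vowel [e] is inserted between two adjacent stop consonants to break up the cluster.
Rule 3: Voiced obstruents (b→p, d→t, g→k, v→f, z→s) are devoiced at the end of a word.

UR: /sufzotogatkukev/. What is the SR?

suvzotogatekukef

Rule 1 (regressive voicing assimilation): /f/ precedes the voiced obstruent /z/, so it voices to [v] by assimilation. /sufzotogatkukev/ → suvzotogatkukev.
Rule 2 (stop-cluster e-epenthesis): /t/ and /k/ form a stop–stop cluster, so [e] is inserted between them. /suvzotogatkukev/ → suvzotogatekukev.
Rule 3 (final devoicing): /v/ is a voiced obstruent in word-final position, so it devoices to [f]. /suvzotogatekukev/ → suvzotogatekukef.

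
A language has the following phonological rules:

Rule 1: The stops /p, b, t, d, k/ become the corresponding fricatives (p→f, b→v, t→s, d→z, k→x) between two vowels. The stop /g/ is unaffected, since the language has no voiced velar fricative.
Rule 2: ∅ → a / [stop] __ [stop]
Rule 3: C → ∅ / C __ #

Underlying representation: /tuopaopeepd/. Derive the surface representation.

Rule 1 (intervocalic spirantization): /p/ is a stop between vowels /o/ and /a/, so it spirantizes to the fricative [f]. /p/ is a stop between vowels /o/ and /e/, so it spirantizes to the fricative [f]. /tuopaopeepd/ → tuofaofeepd.
Rule 2 (stop-cluster a-epenthesis): /p/ and /d/ form a stop–stop cluster, so [a] is inserted between them. /tuofaofeepd/ → tuofaofeepad.
Rule 3 (final cluster simplification): no segment meets the environment; /tuofaofeepad/ is unchanged.

tuofaofeepad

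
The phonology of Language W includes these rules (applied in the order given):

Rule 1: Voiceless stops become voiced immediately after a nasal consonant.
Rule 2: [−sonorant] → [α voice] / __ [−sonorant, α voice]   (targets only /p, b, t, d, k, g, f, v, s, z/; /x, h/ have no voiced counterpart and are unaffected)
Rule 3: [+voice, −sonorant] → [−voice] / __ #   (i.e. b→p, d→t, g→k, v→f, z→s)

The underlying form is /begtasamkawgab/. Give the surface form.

Rule 1 (post-nasal voicing): /k/ is a voiceless stop immediately after the nasal /m/, so it voices to [g]. /begtasamkawgab/ → begtasamgawgab.
Rule 2 (regressive voicing assimilation): /g/ precedes the voiceless obstruent /t/, so it devoices to [k] by assimilation. /begtasamgawgab/ → bektasamgawgab.
Rule 3 (final devoicing): /b/ is a voiced obstruent in word-final position, so it devoices to [p]. /bektasamgawgab/ → bektasamgawgap.

bektasamgawgap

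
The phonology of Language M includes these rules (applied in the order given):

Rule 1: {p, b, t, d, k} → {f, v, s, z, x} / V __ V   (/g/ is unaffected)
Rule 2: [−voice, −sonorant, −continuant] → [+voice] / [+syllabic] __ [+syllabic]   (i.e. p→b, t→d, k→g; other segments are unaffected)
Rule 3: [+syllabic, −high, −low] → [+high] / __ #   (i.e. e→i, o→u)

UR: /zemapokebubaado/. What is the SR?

Rule 1 (intervocalic spirantization): /p/ is a stop between vowels /a/ and /o/, so it spirantizes to the fricative [f]. /k/ is a stop between vowels /o/ and /e/, so it spirantizes to the fricative [x]. /b/ is a stop between vowels /e/ and /u/, so it spirantizes to the fricative [v]. /b/ is a stop between vowels /u/ and /a/, so it spirantizes to the fricative [v]. /d/ is a stop between vowels /a/ and /o/, so it spirantizes to the fricative [z]. /zemapokebubaado/ → zemafoxevuvaazo.
Rule 2 (intervocalic voicing): no segment meets the environment; /zemafoxevuvaazo/ is unchanged.
Rule 3 (final vowel raising): /o/ is a mid vowel in word-final position, so it raises to [u]. /zemafoxevuvaazo/ → zemafoxevuvaazu.

zemafoxevuvaazu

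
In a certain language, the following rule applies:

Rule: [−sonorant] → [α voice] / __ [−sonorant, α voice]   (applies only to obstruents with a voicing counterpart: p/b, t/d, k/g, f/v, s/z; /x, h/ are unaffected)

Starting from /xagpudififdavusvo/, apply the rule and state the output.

xakpudifivdavuzvo

/g/ precedes the voiceless obstruent /p/, so it devoices to [k] by assimilation.
/f/ precedes the voiced obstruent /d/, so it voices to [v] by assimilation.
/s/ precedes the voiced obstruent /v/, so it voices to [z] by assimilation.
The other instances of /p/, /d/, /f/, /v/ do not occur in the required environment and remain unchanged.
Surface form: [xakpudifivdavuzvo].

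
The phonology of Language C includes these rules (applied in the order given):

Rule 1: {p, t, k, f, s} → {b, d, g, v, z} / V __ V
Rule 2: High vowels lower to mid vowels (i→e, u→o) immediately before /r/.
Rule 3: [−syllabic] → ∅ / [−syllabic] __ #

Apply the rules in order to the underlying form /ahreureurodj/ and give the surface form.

ahreoreorod

Rule 1 (intervocalic voicing): no segment meets the environment; /ahreureurodj/ is unchanged.
Rule 2 (pre-rhotic lowering): /u/ is a high vowel immediately before /r/, so it lowers to [o]. /u/ is a high vowel immediately before /r/, so it lowers to [o]. /ahreureurodj/ → ahreoreorodj.
Rule 3 (final cluster simplification): /j/ is the second consonant of a word-final cluster /dj/, so it deletes. /ahreoreorodj/ → ahreoreorod.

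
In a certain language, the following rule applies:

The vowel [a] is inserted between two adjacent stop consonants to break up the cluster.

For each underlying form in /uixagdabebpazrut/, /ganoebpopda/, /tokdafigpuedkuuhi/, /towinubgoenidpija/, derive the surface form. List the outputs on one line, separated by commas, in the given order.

uixagadabebapazrut, ganoebapopada, tokadafigapuedakuuhi, towinubagoenidapija

/uixagdabebpazrut/: /g/ and /d/ form a stop–stop cluster, so [a] is inserted between them. /b/ and /p/ form a stop–stop cluster, so [a] is inserted between them. → [uixagadabebapazrut].
/ganoebpopda/: /b/ and /p/ form a stop–stop cluster, so [a] is inserted between them. /p/ and /d/ form a stop–stop cluster, so [a] is inserted between them. → [ganoebapopada].
/tokdafigpuedkuuhi/: /k/ and /d/ form a stop–stop cluster, so [a] is inserted between them. /g/ and /p/ form a stop–stop cluster, so [a] is inserted between them. /d/ and /k/ form a stop–stop cluster, so [a] is inserted between them. → [tokadafigapuedakuuhi].
/towinubgoenidpija/: /b/ and /g/ form a stop–stop cluster, so [a] is inserted between them. /d/ and /p/ form a stop–stop cluster, so [a] is inserted between them. → [towinubagoenidapija].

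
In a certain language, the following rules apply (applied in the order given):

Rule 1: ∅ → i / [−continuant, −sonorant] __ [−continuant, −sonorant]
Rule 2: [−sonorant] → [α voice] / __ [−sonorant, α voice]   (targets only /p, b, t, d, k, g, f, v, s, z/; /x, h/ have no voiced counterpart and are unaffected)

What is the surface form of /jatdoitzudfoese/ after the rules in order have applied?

jatidoidzutfoese

Rule 1 (stop-cluster i-epenthesis): /t/ and /d/ form a stop–stop cluster, so [i] is inserted between them. /jatdoitzudfoese/ → jatidoitzudfoese.
Rule 2 (regressive voicing assimilation): /t/ precedes the voiced obstruent /z/, so it voices to [d] by assimilation. /d/ precedes the voiceless obstruent /f/, so it devoices to [t] by assimilation. /jatidoitzudfoese/ → jatidoidzutfoese.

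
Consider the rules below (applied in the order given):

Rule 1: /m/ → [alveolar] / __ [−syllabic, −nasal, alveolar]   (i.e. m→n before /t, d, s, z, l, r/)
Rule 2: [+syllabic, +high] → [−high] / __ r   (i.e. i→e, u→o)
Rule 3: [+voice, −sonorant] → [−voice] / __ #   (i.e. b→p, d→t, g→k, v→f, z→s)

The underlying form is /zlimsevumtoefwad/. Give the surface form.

Rule 1 (nasal place assimilation): /m/ precedes the alveolar consonant /s/, so it assimilates in place to [n]. /m/ precedes the alveolar consonant /t/, so it assimilates in place to [n]. /zlimsevumtoefwad/ → zlinsevuntoefwad.
Rule 2 (pre-rhotic lowering): no segment meets the environment; /zlinsevuntoefwad/ is unchanged.
Rule 3 (final devoicing): /d/ is a voiced obstruent in word-final position, so it devoices to [t]. /zlinsevuntoefwad/ → zlinsevuntoefwat.

zlinsevuntoefwat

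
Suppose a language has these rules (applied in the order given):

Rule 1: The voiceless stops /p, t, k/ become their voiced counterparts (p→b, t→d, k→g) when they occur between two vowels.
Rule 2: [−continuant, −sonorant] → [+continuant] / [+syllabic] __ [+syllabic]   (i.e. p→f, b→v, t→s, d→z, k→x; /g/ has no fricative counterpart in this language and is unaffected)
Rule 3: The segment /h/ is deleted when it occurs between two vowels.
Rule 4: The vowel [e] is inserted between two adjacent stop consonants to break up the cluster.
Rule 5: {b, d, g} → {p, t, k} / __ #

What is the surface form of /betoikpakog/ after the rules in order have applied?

bezoikepagok

Rule 1 (intervocalic voicing): /t/ is a voiceless stop between vowels /e/ and /o/, so it voices to [d]. /k/ is a voiceless stop between vowels /a/ and /o/, so it voices to [g]. /betoikpakog/ → bedoikpagog.
Rule 2 (intervocalic spirantization): /d/ is a stop between vowels /e/ and /o/, so it spirantizes to the fricative [z]. /bedoikpagog/ → bezoikpagog.
Rule 3 (intervocalic h-deletion): no segment meets the environment; /bezoikpagog/ is unchanged.
Rule 4 (stop-cluster e-epenthesis): /k/ and /p/ form a stop–stop cluster, so [e] is inserted between them. /bezoikpagog/ → bezoikepagog.
Rule 5 (final devoicing): /g/ is a voiced stop in word-final position, so it devoices to [k]. /bezoikepagog/ → bezoikepagok.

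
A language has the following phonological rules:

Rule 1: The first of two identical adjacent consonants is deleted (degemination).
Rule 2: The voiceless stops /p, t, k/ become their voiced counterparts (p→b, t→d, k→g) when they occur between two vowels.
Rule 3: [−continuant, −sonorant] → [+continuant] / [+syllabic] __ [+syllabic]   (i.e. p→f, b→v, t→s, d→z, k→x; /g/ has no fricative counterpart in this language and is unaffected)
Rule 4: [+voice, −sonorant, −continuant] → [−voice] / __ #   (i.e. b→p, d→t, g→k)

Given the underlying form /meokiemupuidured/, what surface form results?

Rule 1 (degemination): no segment meets the environment; /meokiemupuidured/ is unchanged.
Rule 2 (intervocalic voicing): /k/ is a voiceless stop between vowels /o/ and /i/, so it voices to [g]. /p/ is a voiceless stop between vowels /u/ and /u/, so it voices to [b]. /meokiemupuidured/ → meogiemubuidured.
Rule 3 (intervocalic spirantization): /b/ is a stop between vowels /u/ and /u/, so it spirantizes to the fricative [v]. /d/ is a stop between vowels /i/ and /u/, so it spirantizes to the fricative [z]. /meogiemubuidured/ → meogiemuvuizured.
Rule 4 (final devoicing): /d/ is a voiced stop in word-final position, so it devoices to [t]. /meogiemuvuizured/ → meogiemuvuizuret.

meogiemuvuizuret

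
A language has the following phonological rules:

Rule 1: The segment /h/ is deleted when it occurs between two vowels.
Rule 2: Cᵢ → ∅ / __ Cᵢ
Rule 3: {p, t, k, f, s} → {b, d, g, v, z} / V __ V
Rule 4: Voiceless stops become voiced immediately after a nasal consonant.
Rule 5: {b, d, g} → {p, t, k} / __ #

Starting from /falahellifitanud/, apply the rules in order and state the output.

falaelividanut

Rule 1 (intervocalic h-deletion): /h/ occurs between vowels /a/ and /e/, so it deletes. /falahellifitanud/ → falaellifitanud.
Rule 2 (degemination): /ll/ is a geminate; the first /l/ deletes. /falaellifitanud/ → falaelifitanud.
Rule 3 (intervocalic voicing): /f/ is a voiceless obstruent between vowels /i/ and /i/, so it voices to [v]. /t/ is a voiceless obstruent between vowels /i/ and /a/, so it voices to [d]. /falaelifitanud/ → falaelividanud.
Rule 4 (post-nasal voicing): no segment meets the environment; /falaelividanud/ is unchanged.
Rule 5 (final devoicing): /d/ is a voiced stop in word-final position, so it devoices to [t]. /falaelividanud/ → falaelividanut.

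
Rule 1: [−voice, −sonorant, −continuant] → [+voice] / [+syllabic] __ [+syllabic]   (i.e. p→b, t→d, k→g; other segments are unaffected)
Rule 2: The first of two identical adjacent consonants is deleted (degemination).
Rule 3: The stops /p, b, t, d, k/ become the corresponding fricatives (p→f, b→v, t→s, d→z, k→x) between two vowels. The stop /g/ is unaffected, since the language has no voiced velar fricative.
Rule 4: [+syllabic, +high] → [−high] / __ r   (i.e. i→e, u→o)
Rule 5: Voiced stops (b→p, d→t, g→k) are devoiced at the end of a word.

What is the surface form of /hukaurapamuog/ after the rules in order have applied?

Rule 1 (intervocalic voicing): /k/ is a voiceless stop between vowels /u/ and /a/, so it voices to [g]. /p/ is a voiceless stop between vowels /a/ and /a/, so it voices to [b]. /hukaurapamuog/ → hugaurabamuog.
Rule 2 (degemination): no segment meets the environment; /hugaurabamuog/ is unchanged.
Rule 3 (intervocalic spirantization): /b/ is a stop between vowels /a/ and /a/, so it spirantizes to the fricative [v]. /hugaurabamuog/ → hugauravamuog.
Rule 4 (pre-rhotic lowering): /u/ is a high vowel immediately before /r/, so it lowers to [o]. /hugauravamuog/ → hugaoravamuog.
Rule 5 (final devoicing): /g/ is a voiced stop in word-final position, so it devoices to [k]. /hugaoravamuog/ → hugaoravamuok.

hugaoravamuok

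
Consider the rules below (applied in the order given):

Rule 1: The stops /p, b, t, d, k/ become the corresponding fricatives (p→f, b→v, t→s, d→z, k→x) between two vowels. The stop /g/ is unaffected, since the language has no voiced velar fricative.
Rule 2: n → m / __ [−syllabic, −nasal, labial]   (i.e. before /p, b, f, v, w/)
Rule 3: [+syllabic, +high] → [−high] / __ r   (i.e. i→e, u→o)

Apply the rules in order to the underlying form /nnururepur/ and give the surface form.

Rule 1 (intervocalic spirantization): /p/ is a stop between vowels /e/ and /u/, so it spirantizes to the fricative [f]. /nnururepur/ → nnururefur.
Rule 2 (nasal place assimilation): no segment meets the environment; /nnururefur/ is unchanged.
Rule 3 (pre-rhotic lowering): /u/ is a high vowel immediately before /r/, so it lowers to [o]. /u/ is a high vowel immediately before /r/, so it lowers to [o]. /u/ is a high vowel immediately before /r/, so it lowers to [o]. /nnururefur/ → nnororefor.

nnororefor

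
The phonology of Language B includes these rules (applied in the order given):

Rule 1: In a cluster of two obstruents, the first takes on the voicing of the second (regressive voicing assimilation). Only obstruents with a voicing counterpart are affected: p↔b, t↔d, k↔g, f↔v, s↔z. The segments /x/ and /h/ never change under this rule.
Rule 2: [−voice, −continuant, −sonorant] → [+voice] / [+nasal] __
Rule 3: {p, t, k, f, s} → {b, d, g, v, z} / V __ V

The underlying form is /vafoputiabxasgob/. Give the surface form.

Rule 1 (regressive voicing assimilation): /b/ precedes the voiceless obstruent /x/, so it devoices to [p] by assimilation. /s/ precedes the voiced obstruent /g/, so it voices to [z] by assimilation. /vafoputiabxasgob/ → vafoputiapxazgob.
Rule 2 (post-nasal voicing): no segment meets the environment; /vafoputiapxazgob/ is unchanged.
Rule 3 (intervocalic voicing): /f/ is a voiceless obstruent between vowels /a/ and /o/, so it voices to [v]. /p/ is a voiceless obstruent between vowels /o/ and /u/, so it voices to [b]. /t/ is a voiceless obstruent between vowels /u/ and /i/, so it voices to [d]. /vafoputiapxazgob/ → vavobudiapxazgob.

vavobudiapxazgob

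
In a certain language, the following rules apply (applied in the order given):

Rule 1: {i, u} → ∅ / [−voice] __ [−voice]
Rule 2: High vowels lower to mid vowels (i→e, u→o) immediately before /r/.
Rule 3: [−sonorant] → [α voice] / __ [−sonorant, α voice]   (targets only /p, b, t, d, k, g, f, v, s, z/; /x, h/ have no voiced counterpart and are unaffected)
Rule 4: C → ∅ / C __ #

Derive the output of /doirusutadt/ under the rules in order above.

Rule 1 (high vowel syncope): /u/ is a high vowel flanked by voiceless consonants /s/ and /t/, so it deletes. /doirusutadt/ → doirustadt.
Rule 2 (pre-rhotic lowering): /i/ is a high vowel immediately before /r/, so it lowers to [e]. /doirustadt/ → doerustadt.
Rule 3 (regressive voicing assimilation): /d/ precedes the voiceless obstruent /t/, so it devoices to [t] by assimilation. /doerustadt/ → doerustatt.
Rule 4 (final cluster simplification): /t/ is the second consonant of a word-final cluster /tt/, so it deletes. /doerustatt/ → doerustat.

doerustat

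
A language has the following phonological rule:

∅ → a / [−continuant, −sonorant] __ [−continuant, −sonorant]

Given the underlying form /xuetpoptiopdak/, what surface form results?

xuetapopatiopadak

/t/ and /p/ form a stop–stop cluster, so [a] is inserted between them.
/p/ and /t/ form a stop–stop cluster, so [a] is inserted between them.
/p/ and /d/ form a stop–stop cluster, so [a] is inserted between them.
Surface form: [xuetapopatiopadak].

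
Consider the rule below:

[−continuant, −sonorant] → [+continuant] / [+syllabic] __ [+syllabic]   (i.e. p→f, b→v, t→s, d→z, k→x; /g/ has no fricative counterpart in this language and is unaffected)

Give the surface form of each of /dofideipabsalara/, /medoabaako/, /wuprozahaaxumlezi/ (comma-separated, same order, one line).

dofizeifabsalara, mezoavaaxo, wuprozahaaxumlezi

/dofideipabsalara/: /d/ is a stop between vowels /i/ and /e/, so it spirantizes to the fricative [z]. /p/ is a stop between vowels /i/ and /a/, so it spirantizes to the fricative [f]. → [dofizeifabsalara].
/medoabaako/: /d/ is a stop between vowels /e/ and /o/, so it spirantizes to the fricative [z]. /b/ is a stop between vowels /a/ and /a/, so it spirantizes to the fricative [v]. /k/ is a stop between vowels /a/ and /o/, so it spirantizes to the fricative [x]. → [mezoavaaxo].
/wuprozahaaxumlezi/: the rule's environment is not met; surfaces unchanged as [wuprozahaaxumlezi].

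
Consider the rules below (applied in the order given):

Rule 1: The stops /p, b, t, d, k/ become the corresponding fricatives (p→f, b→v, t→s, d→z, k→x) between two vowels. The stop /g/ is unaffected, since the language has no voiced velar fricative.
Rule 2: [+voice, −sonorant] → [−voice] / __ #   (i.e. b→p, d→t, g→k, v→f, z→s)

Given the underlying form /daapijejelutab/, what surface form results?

Rule 1 (intervocalic spirantization): /p/ is a stop between vowels /a/ and /i/, so it spirantizes to the fricative [f]. /t/ is a stop between vowels /u/ and /a/, so it spirantizes to the fricative [s]. /daapijejelutab/ → daafijejelusab.
Rule 2 (final devoicing): /b/ is a voiced obstruent in word-final position, so it devoices to [p]. /daafijejelusab/ → daafijejelusap.

daafijejelusap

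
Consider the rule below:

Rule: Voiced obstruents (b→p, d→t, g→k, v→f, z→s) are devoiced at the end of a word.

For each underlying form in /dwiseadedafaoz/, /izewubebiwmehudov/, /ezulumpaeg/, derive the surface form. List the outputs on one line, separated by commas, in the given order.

dwiseadedafaos, izewubebiwmehudof, ezulumpaek

/dwiseadedafaoz/: /z/ is a voiced obstruent in word-final position, so it devoices to [s]. → [dwiseadedafaos].
/izewubebiwmehudov/: /v/ is a voiced obstruent in word-final position, so it devoices to [f]. → [izewubebiwmehudof].
/ezulumpaeg/: /g/ is a voiced obstruent in word-final position, so it devoices to [k]. → [ezulumpaek].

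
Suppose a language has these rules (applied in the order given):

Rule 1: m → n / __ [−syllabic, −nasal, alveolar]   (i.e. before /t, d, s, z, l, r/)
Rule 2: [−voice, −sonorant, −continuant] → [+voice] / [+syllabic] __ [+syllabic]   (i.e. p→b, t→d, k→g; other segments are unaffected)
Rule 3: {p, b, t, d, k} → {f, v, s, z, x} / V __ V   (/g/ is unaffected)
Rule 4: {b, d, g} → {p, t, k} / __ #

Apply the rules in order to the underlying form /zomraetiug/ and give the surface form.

Rule 1 (nasal place assimilation): /m/ precedes the alveolar consonant /r/, so it assimilates in place to [n]. /zomraetiug/ → zonraetiug.
Rule 2 (intervocalic voicing): /t/ is a voiceless stop between vowels /e/ and /i/, so it voices to [d]. /zonraetiug/ → zonraediug.
Rule 3 (intervocalic spirantization): /d/ is a stop between vowels /e/ and /i/, so it spirantizes to the fricative [z]. /zonraediug/ → zonraeziug.
Rule 4 (final devoicing): /g/ is a voiced stop in word-final position, so it devoices to [k]. /zonraeziug/ → zonraeziuk.

zonraeziuk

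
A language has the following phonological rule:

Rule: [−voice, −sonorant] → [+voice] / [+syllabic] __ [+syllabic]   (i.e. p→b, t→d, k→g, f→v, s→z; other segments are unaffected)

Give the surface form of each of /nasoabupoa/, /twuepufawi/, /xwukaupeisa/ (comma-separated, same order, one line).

/nasoabupoa/: /s/ is a voiceless obstruent between vowels /a/ and /o/, so it voices to [z]. /p/ is a voiceless obstruent between vowels /u/ and /o/, so it voices to [b]. → [nazoabuboa].
/twuepufawi/: /p/ is a voiceless obstruent between vowels /e/ and /u/, so it voices to [b]. /f/ is a voiceless obstruent between vowels /u/ and /a/, so it voices to [v]. → [twuebuvawi].
/xwukaupeisa/: /k/ is a voiceless obstruent between vowels /u/ and /a/, so it voices to [g]. /p/ is a voiceless obstruent between vowels /u/ and /e/, so it voices to [b]. /s/ is a voiceless obstruent between vowels /i/ and /a/, so it voices to [z]. → [xwugaubeiza].

nazoabuboa, twuebuvawi, xwugaubeiza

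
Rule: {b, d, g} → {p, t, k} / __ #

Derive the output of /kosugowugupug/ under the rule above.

/g/ is a voiced stop in word-final position, so it devoices to [k].
Surface form: [kosugowugupuk].

kosugowugupuk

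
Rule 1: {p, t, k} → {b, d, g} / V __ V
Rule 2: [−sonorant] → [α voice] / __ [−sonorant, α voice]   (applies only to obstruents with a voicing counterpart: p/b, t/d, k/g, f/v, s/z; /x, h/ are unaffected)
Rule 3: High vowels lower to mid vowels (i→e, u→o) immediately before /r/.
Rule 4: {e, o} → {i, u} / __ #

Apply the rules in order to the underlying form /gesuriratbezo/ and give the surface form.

Rule 1 (intervocalic voicing): no segment meets the environment; /gesuriratbezo/ is unchanged.
Rule 2 (regressive voicing assimilation): /t/ precedes the voiced obstruent /b/, so it voices to [d] by assimilation. /gesuriratbezo/ → gesuriradbezo.
Rule 3 (pre-rhotic lowering): /u/ is a high vowel immediately before /r/, so it lowers to [o]. /i/ is a high vowel immediately before /r/, so it lowers to [e]. /gesuriradbezo/ → gesoreradbezo.
Rule 4 (final vowel raising): /o/ is a mid vowel in word-final position, so it raises to [u]. /gesoreradbezo/ → gesoreradbezu.

gesoreradbezu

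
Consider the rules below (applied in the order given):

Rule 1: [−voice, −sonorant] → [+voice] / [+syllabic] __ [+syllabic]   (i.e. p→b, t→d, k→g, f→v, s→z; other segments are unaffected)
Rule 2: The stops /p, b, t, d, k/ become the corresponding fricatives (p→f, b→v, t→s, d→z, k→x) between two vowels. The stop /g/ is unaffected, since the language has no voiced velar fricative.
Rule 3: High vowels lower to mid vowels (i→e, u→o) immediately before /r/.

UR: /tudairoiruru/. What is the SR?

Rule 1 (intervocalic voicing): no segment meets the environment; /tudairoiruru/ is unchanged.
Rule 2 (intervocalic spirantization): /d/ is a stop between vowels /u/ and /a/, so it spirantizes to the fricative [z]. /tudairoiruru/ → tuzairoiruru.
Rule 3 (pre-rhotic lowering): /i/ is a high vowel immediately before /r/, so it lowers to [e]. /i/ is a high vowel immediately before /r/, so it lowers to [e]. /u/ is a high vowel immediately before /r/, so it lowers to [o]. /tuzairoiruru/ → tuzaeroeroru.

tuzaeroeroru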